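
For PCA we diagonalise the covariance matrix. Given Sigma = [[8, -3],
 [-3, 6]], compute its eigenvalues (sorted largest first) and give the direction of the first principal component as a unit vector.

Step 1 — characteristic polynomial of 2×2 Sigma:
  det(Sigma - λI) = λ² - trace · λ + det = 0.
  trace = 8 + 6 = 14, det = 8·6 - (-3)² = 39.
Step 2 — discriminant:
  Δ = trace² - 4·det = 196 - 156 = 40.
Step 3 — eigenvalues:
  λ = (trace ± √Δ)/2 = (14 ± 6.3246)/2,
  λ_1 = 10.1623,  λ_2 = 3.8377.

Step 4 — unit eigenvector for λ_1: solve (Sigma - λ_1 I)v = 0. First row:
  (8 - 10.1623)·v_x + (-3)·v_y = 0, i.e. (-2.1623)·v_x + (-3)·v_y = 0,
  so v ∝ (b, λ_1 - a) = (-3, 2.1623); multiply by -1 so the first entry is positive: u = (3, -2.1623).
  ||u|| = √((3)² + (-2.1623)²) = √(13.6754) ≈ 3.698,
  v_1 = u/||u|| ≈ (0.8112, -0.5847) (||v_1|| = 1).

λ_1 = 10.1623,  λ_2 = 3.8377;  v_1 ≈ (0.8112, -0.5847)


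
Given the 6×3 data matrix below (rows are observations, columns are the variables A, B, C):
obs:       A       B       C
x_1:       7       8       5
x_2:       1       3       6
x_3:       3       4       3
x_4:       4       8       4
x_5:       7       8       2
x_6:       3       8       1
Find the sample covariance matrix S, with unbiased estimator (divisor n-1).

Step 1 — column means:
  mean(A) = (7 + 1 + 3 + 4 + 7 + 3) / 6 = 25/6 = 4.1667
  mean(B) = (8 + 3 + 4 + 8 + 8 + 8) / 6 = 39/6 = 6.5
  mean(C) = (5 + 6 + 3 + 4 + 2 + 1) / 6 = 21/6 = 3.5

Step 2 — sample covariance S[i,j] = (1/(n-1)) · Σ_k (x_{k,i} - mean_i) · (x_{k,j} - mean_j), with n-1 = 5.
  S[A,A] = ((2.8333)·(2.8333) + (-3.1667)·(-3.1667) + (-1.1667)·(-1.1667) + (-0.1667)·(-0.1667) + (2.8333)·(2.8333) + (-1.1667)·(-1.1667)) / 5 = 28.8333/5 = 5.7667
  S[A,B] = ((2.8333)·(1.5) + (-3.1667)·(-3.5) + (-1.1667)·(-2.5) + (-0.1667)·(1.5) + (2.8333)·(1.5) + (-1.1667)·(1.5)) / 5 = 20.5/5 = 4.1
  S[A,C] = ((2.8333)·(1.5) + (-3.1667)·(2.5) + (-1.1667)·(-0.5) + (-0.1667)·(0.5) + (2.8333)·(-1.5) + (-1.1667)·(-2.5)) / 5 = -4.5/5 = -0.9
  S[B,B] = ((1.5)·(1.5) + (-3.5)·(-3.5) + (-2.5)·(-2.5) + (1.5)·(1.5) + (1.5)·(1.5) + (1.5)·(1.5)) / 5 = 27.5/5 = 5.5
  S[B,C] = ((1.5)·(1.5) + (-3.5)·(2.5) + (-2.5)·(-0.5) + (1.5)·(0.5) + (1.5)·(-1.5) + (1.5)·(-2.5)) / 5 = -10.5/5 = -2.1
  S[C,C] = ((1.5)·(1.5) + (2.5)·(2.5) + (-0.5)·(-0.5) + (0.5)·(0.5) + (-1.5)·(-1.5) + (-2.5)·(-2.5)) / 5 = 17.5/5 = 3.5

S is symmetric (S[j,i] = S[i,j]). Assembling:

S = [[5.7667, 4.1, -0.9],
 [4.1, 5.5, -2.1],
 [-0.9, -2.1, 3.5]]


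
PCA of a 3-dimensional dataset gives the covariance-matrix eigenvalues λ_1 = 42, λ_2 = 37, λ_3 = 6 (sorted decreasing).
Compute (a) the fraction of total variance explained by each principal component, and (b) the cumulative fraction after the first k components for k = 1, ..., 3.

Step 1 — total variance = trace(Sigma) = Σ λ_i = 42 + 37 + 6 = 85.

Step 2 — fraction explained by component i = λ_i / Σ λ:
  PC1: 42/85 = 0.4941
  PC2: 37/85 = 0.4353
  PC3: 6/85 = 0.0706

Step 3 — cumulative fraction after k components = (λ_1 + ... + λ_k) / Σ λ:
  k = 1: 42/85 = 0.4941
  k = 2: (42 + 37)/85 = 79/85 = 0.9294
  k = 3: (42 + 37 + 6)/85 = 85/85 = 1

Summary (fraction, with percent):

explained: PC1 0.4941 (49.41%), PC2 0.4353 (43.53%), PC3 0.0706 (7.06%);  cumulative: 0.4941, 0.9294, 1


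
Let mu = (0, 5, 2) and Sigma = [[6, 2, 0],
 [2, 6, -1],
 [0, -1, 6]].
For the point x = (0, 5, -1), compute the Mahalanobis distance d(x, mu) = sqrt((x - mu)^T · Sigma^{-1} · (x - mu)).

Step 1 — centre the observation: (x - mu) = (0, 0, -3).

Step 2 — invert Sigma (cofactor / det for 3×3, or solve directly):
  Sigma^{-1} = [[0.1882, -0.0645, -0.0108],
 [-0.0645, 0.1935, 0.0323],
 [-0.0108, 0.0323, 0.172]].

Step 3 — form the quadratic (x - mu)^T · Sigma^{-1} · (x - mu):
  Sigma^{-1} · (x - mu) = (0.0323, -0.0968, -0.5161).
  (x - mu)^T · [Sigma^{-1} · (x - mu)] = (0)·(0.0323) + (0)·(-0.0968) + (-3)·(-0.5161) = 1.5484.

Step 4 — take square root: d = √(1.5484) ≈ 1.2443.

d(x, mu) = √(1.5484) ≈ 1.2443


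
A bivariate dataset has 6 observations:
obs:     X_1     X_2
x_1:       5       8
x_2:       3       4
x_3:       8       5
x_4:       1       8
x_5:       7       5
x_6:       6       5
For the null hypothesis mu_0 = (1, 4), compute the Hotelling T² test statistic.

Step 1 — sample mean vector:
  mean(X_1) = (5 + 3 + 8 + 1 + 7 + 6) / 6 = 30/6 = 5
  mean(X_2) = (8 + 4 + 5 + 8 + 5 + 5) / 6 = 35/6 = 5.8333
  x̄ = (5, 5.8333),  deviation x̄ - mu_0 = (5, 5.8333) - (1, 4) = (4, 1.8333).

Step 2 — sample covariance matrix, S[i,j] = (1/(n-1)) · Σ_k (x_{k,i} - mean_i) · (x_{k,j} - mean_j), divisor n-1 = 5:
  S[X_1,X_1] = ((0)·(0) + (-2)·(-2) + (3)·(3) + (-4)·(-4) + (2)·(2) + (1)·(1)) / 5 = 34/5 = 6.8
  S[X_1,X_2] = ((0)·(2.1667) + (-2)·(-1.8333) + (3)·(-0.8333) + (-4)·(2.1667) + (2)·(-0.8333) + (1)·(-0.8333)) / 5 = -10/5 = -2
  S[X_2,X_2] = ((2.1667)·(2.1667) + (-1.8333)·(-1.8333) + (-0.8333)·(-0.8333) + (2.1667)·(2.1667) + (-0.8333)·(-0.8333) + (-0.8333)·(-0.8333)) / 5 = 14.8333/5 = 2.9667
  S = [[6.8, -2],
 [-2, 2.9667]].

Step 3 — invert S. det(S) = 6.8·2.9667 - (-2)² = 16.1733.
  S^{-1} = (1/det) · [[d, -b], [-b, a]] = [[0.1834, 0.1237],
 [0.1237, 0.4204]].

Step 4 — quadratic form (x̄ - mu_0)^T · S^{-1} · (x̄ - mu_0):
  S^{-1} · (x̄ - mu_0) = (0.9604, 1.2655),
  (x̄ - mu_0)^T · [...] = (4)·(0.9604) + (1.8333)·(1.2655) = 6.1617.

Step 5 — scale by n: T² = 6 · 6.1617 = 36.9703.

T² ≈ 36.9703


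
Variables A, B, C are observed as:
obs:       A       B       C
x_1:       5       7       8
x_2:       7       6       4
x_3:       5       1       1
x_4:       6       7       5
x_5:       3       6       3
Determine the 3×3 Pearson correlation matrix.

Step 1 — column means:
  mean(A) = (5 + 7 + 5 + 6 + 3) / 5 = 26/5 = 5.2
  mean(B) = (7 + 6 + 1 + 7 + 6) / 5 = 27/5 = 5.4
  mean(C) = (8 + 4 + 1 + 5 + 3) / 5 = 21/5 = 4.2

Step 2 — sample variances and covariances s[i,j] = (1/(n-1)) · Σ_k (x_{k,i} - mean_i) · (x_{k,j} - mean_j), with n-1 = 4:
  s[A,A] = ((-0.2)·(-0.2) + (1.8)·(1.8) + (-0.2)·(-0.2) + (0.8)·(0.8) + (-2.2)·(-2.2)) / 4 = 8.8/4 = 2.2
  s[A,B] = ((-0.2)·(1.6) + (1.8)·(0.6) + (-0.2)·(-4.4) + (0.8)·(1.6) + (-2.2)·(0.6)) / 4 = 1.6/4 = 0.4
  s[A,C] = ((-0.2)·(3.8) + (1.8)·(-0.2) + (-0.2)·(-3.2) + (0.8)·(0.8) + (-2.2)·(-1.2)) / 4 = 2.8/4 = 0.7
  s[B,B] = ((1.6)·(1.6) + (0.6)·(0.6) + (-4.4)·(-4.4) + (1.6)·(1.6) + (0.6)·(0.6)) / 4 = 25.2/4 = 6.3
  s[B,C] = ((1.6)·(3.8) + (0.6)·(-0.2) + (-4.4)·(-3.2) + (1.6)·(0.8) + (0.6)·(-1.2)) / 4 = 20.6/4 = 5.15
  s[C,C] = ((3.8)·(3.8) + (-0.2)·(-0.2) + (-3.2)·(-3.2) + (0.8)·(0.8) + (-1.2)·(-1.2)) / 4 = 26.8/4 = 6.7
  Sample standard deviations s_i = √(s[i,i]):
  s(A) = √(2.2) = 1.4832
  s(B) = √(6.3) = 2.51
  s(C) = √(6.7) = 2.5884

Step 3 — r_{ij} = s_{ij} / (s_i · s_j):
  r[A,A] = 1 (diagonal).
  r[A,B] = 0.4 / (1.4832 · 2.51) = 0.4 / 3.7229 = 0.1074
  r[A,C] = 0.7 / (1.4832 · 2.5884) = 0.7 / 3.8393 = 0.1823
  r[B,B] = 1 (diagonal).
  r[B,C] = 5.15 / (2.51 · 2.5884) = 5.15 / 6.4969 = 0.7927
  r[C,C] = 1 (diagonal).

R is symmetric with unit diagonal. Assembling:

R = [[1, 0.1074, 0.1823],
 [0.1074, 1, 0.7927],
 [0.1823, 0.7927, 1]]


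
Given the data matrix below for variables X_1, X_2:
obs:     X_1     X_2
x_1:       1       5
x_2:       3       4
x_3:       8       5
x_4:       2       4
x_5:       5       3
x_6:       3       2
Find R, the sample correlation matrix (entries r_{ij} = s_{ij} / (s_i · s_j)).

Step 1 — column means:
  mean(X_1) = (1 + 3 + 8 + 2 + 5 + 3) / 6 = 22/6 = 3.6667
  mean(X_2) = (5 + 4 + 5 + 4 + 3 + 2) / 6 = 23/6 = 3.8333

Step 2 — sample variances and covariances s[i,j] = (1/(n-1)) · Σ_k (x_{k,i} - mean_i) · (x_{k,j} - mean_j), with n-1 = 5:
  s[X_1,X_1] = ((-2.6667)·(-2.6667) + (-0.6667)·(-0.6667) + (4.3333)·(4.3333) + (-1.6667)·(-1.6667) + (1.3333)·(1.3333) + (-0.6667)·(-0.6667)) / 5 = 31.3333/5 = 6.2667
  s[X_1,X_2] = ((-2.6667)·(1.1667) + (-0.6667)·(0.1667) + (4.3333)·(1.1667) + (-1.6667)·(0.1667) + (1.3333)·(-0.8333) + (-0.6667)·(-1.8333)) / 5 = 1.6667/5 = 0.3333
  s[X_2,X_2] = ((1.1667)·(1.1667) + (0.1667)·(0.1667) + (1.1667)·(1.1667) + (0.1667)·(0.1667) + (-0.8333)·(-0.8333) + (-1.8333)·(-1.8333)) / 5 = 6.8333/5 = 1.3667
  Sample standard deviations s_i = √(s[i,i]):
  s(X_1) = √(6.2667) = 2.5033
  s(X_2) = √(1.3667) = 1.169

Step 3 — r_{ij} = s_{ij} / (s_i · s_j):
  r[X_1,X_1] = 1 (diagonal).
  r[X_1,X_2] = 0.3333 / (2.5033 · 1.169) = 0.3333 / 2.9265 = 0.1139
  r[X_2,X_2] = 1 (diagonal).

R is symmetric with unit diagonal. Assembling:

R = [[1, 0.1139],
 [0.1139, 1]]


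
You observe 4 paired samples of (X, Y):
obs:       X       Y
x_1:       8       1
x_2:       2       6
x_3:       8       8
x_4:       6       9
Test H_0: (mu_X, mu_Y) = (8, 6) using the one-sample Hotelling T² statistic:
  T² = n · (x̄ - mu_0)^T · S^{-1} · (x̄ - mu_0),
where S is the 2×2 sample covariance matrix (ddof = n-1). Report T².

Step 1 — sample mean vector:
  mean(X) = (8 + 2 + 8 + 6) / 4 = 24/4 = 6
  mean(Y) = (1 + 6 + 8 + 9) / 4 = 24/4 = 6
  x̄ = (6, 6),  deviation x̄ - mu_0 = (6, 6) - (8, 6) = (-2, 0).

Step 2 — sample covariance matrix, S[i,j] = (1/(n-1)) · Σ_k (x_{k,i} - mean_i) · (x_{k,j} - mean_j), divisor n-1 = 3:
  S[X,X] = ((2)·(2) + (-4)·(-4) + (2)·(2) + (0)·(0)) / 3 = 24/3 = 8
  S[X,Y] = ((2)·(-5) + (-4)·(0) + (2)·(2) + (0)·(3)) / 3 = -6/3 = -2
  S[Y,Y] = ((-5)·(-5) + (0)·(0) + (2)·(2) + (3)·(3)) / 3 = 38/3 = 12.6667
  S = [[8, -2],
 [-2, 12.6667]].

Step 3 — invert S. det(S) = 8·12.6667 - (-2)² = 97.3333.
  S^{-1} = (1/det) · [[d, -b], [-b, a]] = [[0.1301, 0.0205],
 [0.0205, 0.0822]].

Step 4 — quadratic form (x̄ - mu_0)^T · S^{-1} · (x̄ - mu_0):
  S^{-1} · (x̄ - mu_0) = (-0.2603, -0.0411),
  (x̄ - mu_0)^T · [...] = (-2)·(-0.2603) + (0)·(-0.0411) = 0.5205.

Step 5 — scale by n: T² = 4 · 0.5205 = 2.0822.

T² ≈ 2.0822


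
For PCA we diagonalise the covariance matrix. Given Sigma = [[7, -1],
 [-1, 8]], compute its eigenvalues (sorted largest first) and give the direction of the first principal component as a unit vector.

Step 1 — characteristic polynomial of 2×2 Sigma:
  det(Sigma - λI) = λ² - trace · λ + det = 0.
  trace = 7 + 8 = 15, det = 7·8 - (-1)² = 55.
Step 2 — discriminant:
  Δ = trace² - 4·det = 225 - 220 = 5.
Step 3 — eigenvalues:
  λ = (trace ± √Δ)/2 = (15 ± 2.2361)/2,
  λ_1 = 8.618,  λ_2 = 6.382.

Step 4 — unit eigenvector for λ_1: solve (Sigma - λ_1 I)v = 0. First row:
  (7 - 8.618)·v_x + (-1)·v_y = 0, i.e. (-1.618)·v_x + (-1)·v_y = 0,
  so v ∝ (b, λ_1 - a) = (-1, 1.618); multiply by -1 so the first entry is positive: u = (1, -1.618).
  ||u|| = √((1)² + (-1.618)²) = √(3.618) ≈ 1.9021,
  v_1 = u/||u|| ≈ (0.5257, -0.8507) (||v_1|| = 1).

λ_1 = 8.618,  λ_2 = 6.382;  v_1 ≈ (0.5257, -0.8507)


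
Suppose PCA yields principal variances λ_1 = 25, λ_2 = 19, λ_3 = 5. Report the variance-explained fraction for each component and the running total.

Step 1 — total variance = trace(Sigma) = Σ λ_i = 25 + 19 + 5 = 49.

Step 2 — fraction explained by component i = λ_i / Σ λ:
  PC1: 25/49 = 0.5102
  PC2: 19/49 = 0.3878
  PC3: 5/49 = 0.102

Step 3 — cumulative fraction after k components = (λ_1 + ... + λ_k) / Σ λ:
  k = 1: 25/49 = 0.5102
  k = 2: (25 + 19)/49 = 44/49 = 0.898
  k = 3: (25 + 19 + 5)/49 = 49/49 = 1

Summary (fraction, with percent):

explained: PC1 0.5102 (51.02%), PC2 0.3878 (38.78%), PC3 0.102 (10.2%);  cumulative: 0.5102, 0.898, 1


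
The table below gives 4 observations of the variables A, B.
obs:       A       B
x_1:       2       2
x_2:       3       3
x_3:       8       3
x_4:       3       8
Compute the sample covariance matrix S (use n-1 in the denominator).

Step 1 — column means:
  mean(A) = (2 + 3 + 8 + 3) / 4 = 16/4 = 4
  mean(B) = (2 + 3 + 3 + 8) / 4 = 16/4 = 4

Step 2 — sample covariance S[i,j] = (1/(n-1)) · Σ_k (x_{k,i} - mean_i) · (x_{k,j} - mean_j), with n-1 = 3.
  S[A,A] = ((-2)·(-2) + (-1)·(-1) + (4)·(4) + (-1)·(-1)) / 3 = 22/3 = 7.3333
  S[A,B] = ((-2)·(-2) + (-1)·(-1) + (4)·(-1) + (-1)·(4)) / 3 = -3/3 = -1
  S[B,B] = ((-2)·(-2) + (-1)·(-1) + (-1)·(-1) + (4)·(4)) / 3 = 22/3 = 7.3333

S is symmetric (S[j,i] = S[i,j]). Assembling:

S = [[7.3333, -1],
 [-1, 7.3333]]


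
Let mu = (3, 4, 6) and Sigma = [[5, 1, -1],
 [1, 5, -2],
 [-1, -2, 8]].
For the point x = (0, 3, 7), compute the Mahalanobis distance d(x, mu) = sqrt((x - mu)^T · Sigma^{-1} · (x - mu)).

Step 1 — centre the observation: (x - mu) = (-3, -1, 1).

Step 2 — invert Sigma (cofactor / det for 3×3, or solve directly):
  Sigma^{-1} = [[0.2105, -0.0351, 0.0175],
 [-0.0351, 0.2281, 0.0526],
 [0.0175, 0.0526, 0.1404]].

Step 3 — form the quadratic (x - mu)^T · Sigma^{-1} · (x - mu):
  Sigma^{-1} · (x - mu) = (-0.5789, -0.0702, 0.0351).
  (x - mu)^T · [Sigma^{-1} · (x - mu)] = (-3)·(-0.5789) + (-1)·(-0.0702) + (1)·(0.0351) = 1.8421.

Step 4 — take square root: d = √(1.8421) ≈ 1.3572.

d(x, mu) = √(1.8421) ≈ 1.3572


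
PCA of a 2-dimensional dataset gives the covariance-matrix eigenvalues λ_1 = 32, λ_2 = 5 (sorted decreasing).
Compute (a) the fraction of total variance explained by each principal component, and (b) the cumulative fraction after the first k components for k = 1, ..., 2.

Step 1 — total variance = trace(Sigma) = Σ λ_i = 32 + 5 = 37.

Step 2 — fraction explained by component i = λ_i / Σ λ:
  PC1: 32/37 = 0.8649
  PC2: 5/37 = 0.1351

Step 3 — cumulative fraction after k components = (λ_1 + ... + λ_k) / Σ λ:
  k = 1: 32/37 = 0.8649
  k = 2: (32 + 5)/37 = 37/37 = 1

Summary (fraction, with percent):

explained: PC1 0.8649 (86.49%), PC2 0.1351 (13.51%);  cumulative: 0.8649, 1


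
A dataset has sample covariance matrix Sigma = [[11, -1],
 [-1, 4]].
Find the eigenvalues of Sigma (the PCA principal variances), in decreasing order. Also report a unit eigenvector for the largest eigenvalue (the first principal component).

Step 1 — characteristic polynomial of 2×2 Sigma:
  det(Sigma - λI) = λ² - trace · λ + det = 0.
  trace = 11 + 4 = 15, det = 11·4 - (-1)² = 43.
Step 2 — discriminant:
  Δ = trace² - 4·det = 225 - 172 = 53.
Step 3 — eigenvalues:
  λ = (trace ± √Δ)/2 = (15 ± 7.2801)/2,
  λ_1 = 11.1401,  λ_2 = 3.8599.

Step 4 — unit eigenvector for λ_1: solve (Sigma - λ_1 I)v = 0. First row:
  (11 - 11.1401)·v_x + (-1)·v_y = 0, i.e. (-0.1401)·v_x + (-1)·v_y = 0,
  so v ∝ (b, λ_1 - a) = (-1, 0.1401); multiply by -1 so the first entry is positive: u = (1, -0.1401).
  ||u|| = √((1)² + (-0.1401)²) = √(1.0196) ≈ 1.0098,
  v_1 = u/||u|| ≈ (0.9903, -0.1387) (||v_1|| = 1).

λ_1 = 11.1401,  λ_2 = 3.8599;  v_1 ≈ (0.9903, -0.1387)


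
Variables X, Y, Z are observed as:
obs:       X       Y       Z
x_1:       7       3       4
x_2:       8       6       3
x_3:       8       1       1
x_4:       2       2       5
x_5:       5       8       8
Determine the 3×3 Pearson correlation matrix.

Step 1 — column means:
  mean(X) = (7 + 8 + 8 + 2 + 5) / 5 = 30/5 = 6
  mean(Y) = (3 + 6 + 1 + 2 + 8) / 5 = 20/5 = 4
  mean(Z) = (4 + 3 + 1 + 5 + 8) / 5 = 21/5 = 4.2

Step 2 — sample variances and covariances s[i,j] = (1/(n-1)) · Σ_k (x_{k,i} - mean_i) · (x_{k,j} - mean_j), with n-1 = 4:
  s[X,X] = ((1)·(1) + (2)·(2) + (2)·(2) + (-4)·(-4) + (-1)·(-1)) / 4 = 26/4 = 6.5
  s[X,Y] = ((1)·(-1) + (2)·(2) + (2)·(-3) + (-4)·(-2) + (-1)·(4)) / 4 = 1/4 = 0.25
  s[X,Z] = ((1)·(-0.2) + (2)·(-1.2) + (2)·(-3.2) + (-4)·(0.8) + (-1)·(3.8)) / 4 = -16/4 = -4
  s[Y,Y] = ((-1)·(-1) + (2)·(2) + (-3)·(-3) + (-2)·(-2) + (4)·(4)) / 4 = 34/4 = 8.5
  s[Y,Z] = ((-1)·(-0.2) + (2)·(-1.2) + (-3)·(-3.2) + (-2)·(0.8) + (4)·(3.8)) / 4 = 21/4 = 5.25
  s[Z,Z] = ((-0.2)·(-0.2) + (-1.2)·(-1.2) + (-3.2)·(-3.2) + (0.8)·(0.8) + (3.8)·(3.8)) / 4 = 26.8/4 = 6.7
  Sample standard deviations s_i = √(s[i,i]):
  s(X) = √(6.5) = 2.5495
  s(Y) = √(8.5) = 2.9155
  s(Z) = √(6.7) = 2.5884

Step 3 — r_{ij} = s_{ij} / (s_i · s_j):
  r[X,X] = 1 (diagonal).
  r[X,Y] = 0.25 / (2.5495 · 2.9155) = 0.25 / 7.433 = 0.0336
  r[X,Z] = -4 / (2.5495 · 2.5884) = -4 / 6.5992 = -0.6061
  r[Y,Y] = 1 (diagonal).
  r[Y,Z] = 5.25 / (2.9155 · 2.5884) = 5.25 / 7.5465 = 0.6957
  r[Z,Z] = 1 (diagonal).

R is symmetric with unit diagonal. Assembling:

R = [[1, 0.0336, -0.6061],
 [0.0336, 1, 0.6957],
 [-0.6061, 0.6957, 1]]


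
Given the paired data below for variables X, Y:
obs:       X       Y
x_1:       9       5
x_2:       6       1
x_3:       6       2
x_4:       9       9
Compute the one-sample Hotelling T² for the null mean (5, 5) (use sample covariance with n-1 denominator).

Step 1 — sample mean vector:
  mean(X) = (9 + 6 + 6 + 9) / 4 = 30/4 = 7.5
  mean(Y) = (5 + 1 + 2 + 9) / 4 = 17/4 = 4.25
  x̄ = (7.5, 4.25),  deviation x̄ - mu_0 = (7.5, 4.25) - (5, 5) = (2.5, -0.75).

Step 2 — sample covariance matrix, S[i,j] = (1/(n-1)) · Σ_k (x_{k,i} - mean_i) · (x_{k,j} - mean_j), divisor n-1 = 3:
  S[X,X] = ((1.5)·(1.5) + (-1.5)·(-1.5) + (-1.5)·(-1.5) + (1.5)·(1.5)) / 3 = 9/3 = 3
  S[X,Y] = ((1.5)·(0.75) + (-1.5)·(-3.25) + (-1.5)·(-2.25) + (1.5)·(4.75)) / 3 = 16.5/3 = 5.5
  S[Y,Y] = ((0.75)·(0.75) + (-3.25)·(-3.25) + (-2.25)·(-2.25) + (4.75)·(4.75)) / 3 = 38.75/3 = 12.9167
  S = [[3, 5.5],
 [5.5, 12.9167]].

Step 3 — invert S. det(S) = 3·12.9167 - (5.5)² = 8.5.
  S^{-1} = (1/det) · [[d, -b], [-b, a]] = [[1.5196, -0.6471],
 [-0.6471, 0.3529]].

Step 4 — quadratic form (x̄ - mu_0)^T · S^{-1} · (x̄ - mu_0):
  S^{-1} · (x̄ - mu_0) = (4.2843, -1.8824),
  (x̄ - mu_0)^T · [...] = (2.5)·(4.2843) + (-0.75)·(-1.8824) = 12.1225.

Step 5 — scale by n: T² = 4 · 12.1225 = 48.4902.

T² ≈ 48.4902


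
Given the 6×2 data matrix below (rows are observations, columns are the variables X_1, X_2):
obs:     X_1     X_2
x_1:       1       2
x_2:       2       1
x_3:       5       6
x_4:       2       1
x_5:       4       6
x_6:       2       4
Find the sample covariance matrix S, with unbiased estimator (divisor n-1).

Step 1 — column means:
  mean(X_1) = (1 + 2 + 5 + 2 + 4 + 2) / 6 = 16/6 = 2.6667
  mean(X_2) = (2 + 1 + 6 + 1 + 6 + 4) / 6 = 20/6 = 3.3333

Step 2 — sample covariance S[i,j] = (1/(n-1)) · Σ_k (x_{k,i} - mean_i) · (x_{k,j} - mean_j), with n-1 = 5.
  S[X_1,X_1] = ((-1.6667)·(-1.6667) + (-0.6667)·(-0.6667) + (2.3333)·(2.3333) + (-0.6667)·(-0.6667) + (1.3333)·(1.3333) + (-0.6667)·(-0.6667)) / 5 = 11.3333/5 = 2.2667
  S[X_1,X_2] = ((-1.6667)·(-1.3333) + (-0.6667)·(-2.3333) + (2.3333)·(2.6667) + (-0.6667)·(-2.3333) + (1.3333)·(2.6667) + (-0.6667)·(0.6667)) / 5 = 14.6667/5 = 2.9333
  S[X_2,X_2] = ((-1.3333)·(-1.3333) + (-2.3333)·(-2.3333) + (2.6667)·(2.6667) + (-2.3333)·(-2.3333) + (2.6667)·(2.6667) + (0.6667)·(0.6667)) / 5 = 27.3333/5 = 5.4667

S is symmetric (S[j,i] = S[i,j]). Assembling:

S = [[2.2667, 2.9333],
 [2.9333, 5.4667]]


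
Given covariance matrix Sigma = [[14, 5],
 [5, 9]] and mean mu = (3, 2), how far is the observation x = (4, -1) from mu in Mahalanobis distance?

Step 1 — centre the observation: (x - mu) = (1, -3).

Step 2 — invert Sigma. det(Sigma) = 14·9 - (5)² = 101.
  Sigma^{-1} = (1/det) · [[d, -b], [-b, a]] = [[0.0891, -0.0495],
 [-0.0495, 0.1386]].

Step 3 — form the quadratic (x - mu)^T · Sigma^{-1} · (x - mu):
  Sigma^{-1} · (x - mu) = (0.2376, -0.4653).
  (x - mu)^T · [Sigma^{-1} · (x - mu)] = (1)·(0.2376) + (-3)·(-0.4653) = 1.6337.

Step 4 — take square root: d = √(1.6337) ≈ 1.2781.

d(x, mu) = √(1.6337) ≈ 1.2781


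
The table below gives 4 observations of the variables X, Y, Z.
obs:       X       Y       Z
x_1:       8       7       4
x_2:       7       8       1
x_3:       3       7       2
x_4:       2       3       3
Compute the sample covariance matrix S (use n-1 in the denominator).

Step 1 — column means:
  mean(X) = (8 + 7 + 3 + 2) / 4 = 20/4 = 5
  mean(Y) = (7 + 8 + 7 + 3) / 4 = 25/4 = 6.25
  mean(Z) = (4 + 1 + 2 + 3) / 4 = 10/4 = 2.5

Step 2 — sample covariance S[i,j] = (1/(n-1)) · Σ_k (x_{k,i} - mean_i) · (x_{k,j} - mean_j), with n-1 = 3.
  S[X,X] = ((3)·(3) + (2)·(2) + (-2)·(-2) + (-3)·(-3)) / 3 = 26/3 = 8.6667
  S[X,Y] = ((3)·(0.75) + (2)·(1.75) + (-2)·(0.75) + (-3)·(-3.25)) / 3 = 14/3 = 4.6667
  S[X,Z] = ((3)·(1.5) + (2)·(-1.5) + (-2)·(-0.5) + (-3)·(0.5)) / 3 = 1/3 = 0.3333
  S[Y,Y] = ((0.75)·(0.75) + (1.75)·(1.75) + (0.75)·(0.75) + (-3.25)·(-3.25)) / 3 = 14.75/3 = 4.9167
  S[Y,Z] = ((0.75)·(1.5) + (1.75)·(-1.5) + (0.75)·(-0.5) + (-3.25)·(0.5)) / 3 = -3.5/3 = -1.1667
  S[Z,Z] = ((1.5)·(1.5) + (-1.5)·(-1.5) + (-0.5)·(-0.5) + (0.5)·(0.5)) / 3 = 5/3 = 1.6667

S is symmetric (S[j,i] = S[i,j]). Assembling:

S = [[8.6667, 4.6667, 0.3333],
 [4.6667, 4.9167, -1.1667],
 [0.3333, -1.1667, 1.6667]]


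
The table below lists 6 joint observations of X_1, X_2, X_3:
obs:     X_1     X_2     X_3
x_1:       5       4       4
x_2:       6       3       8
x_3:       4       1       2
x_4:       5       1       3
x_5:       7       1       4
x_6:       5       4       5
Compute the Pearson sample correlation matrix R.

Step 1 — column means:
  mean(X_1) = (5 + 6 + 4 + 5 + 7 + 5) / 6 = 32/6 = 5.3333
  mean(X_2) = (4 + 3 + 1 + 1 + 1 + 4) / 6 = 14/6 = 2.3333
  mean(X_3) = (4 + 8 + 2 + 3 + 4 + 5) / 6 = 26/6 = 4.3333

Step 2 — sample variances and covariances s[i,j] = (1/(n-1)) · Σ_k (x_{k,i} - mean_i) · (x_{k,j} - mean_j), with n-1 = 5:
  s[X_1,X_1] = ((-0.3333)·(-0.3333) + (0.6667)·(0.6667) + (-1.3333)·(-1.3333) + (-0.3333)·(-0.3333) + (1.6667)·(1.6667) + (-0.3333)·(-0.3333)) / 5 = 5.3333/5 = 1.0667
  s[X_1,X_2] = ((-0.3333)·(1.6667) + (0.6667)·(0.6667) + (-1.3333)·(-1.3333) + (-0.3333)·(-1.3333) + (1.6667)·(-1.3333) + (-0.3333)·(1.6667)) / 5 = -0.6667/5 = -0.1333
  s[X_1,X_3] = ((-0.3333)·(-0.3333) + (0.6667)·(3.6667) + (-1.3333)·(-2.3333) + (-0.3333)·(-1.3333) + (1.6667)·(-0.3333) + (-0.3333)·(0.6667)) / 5 = 5.3333/5 = 1.0667
  s[X_2,X_2] = ((1.6667)·(1.6667) + (0.6667)·(0.6667) + (-1.3333)·(-1.3333) + (-1.3333)·(-1.3333) + (-1.3333)·(-1.3333) + (1.6667)·(1.6667)) / 5 = 11.3333/5 = 2.2667
  s[X_2,X_3] = ((1.6667)·(-0.3333) + (0.6667)·(3.6667) + (-1.3333)·(-2.3333) + (-1.3333)·(-1.3333) + (-1.3333)·(-0.3333) + (1.6667)·(0.6667)) / 5 = 8.3333/5 = 1.6667
  s[X_3,X_3] = ((-0.3333)·(-0.3333) + (3.6667)·(3.6667) + (-2.3333)·(-2.3333) + (-1.3333)·(-1.3333) + (-0.3333)·(-0.3333) + (0.6667)·(0.6667)) / 5 = 21.3333/5 = 4.2667
  Sample standard deviations s_i = √(s[i,i]):
  s(X_1) = √(1.0667) = 1.0328
  s(X_2) = √(2.2667) = 1.5055
  s(X_3) = √(4.2667) = 2.0656

Step 3 — r_{ij} = s_{ij} / (s_i · s_j):
  r[X_1,X_1] = 1 (diagonal).
  r[X_1,X_2] = -0.1333 / (1.0328 · 1.5055) = -0.1333 / 1.5549 = -0.0857
  r[X_1,X_3] = 1.0667 / (1.0328 · 2.0656) = 1.0667 / 2.1333 = 0.5
  r[X_2,X_2] = 1 (diagonal).
  r[X_2,X_3] = 1.6667 / (1.5055 · 2.0656) = 1.6667 / 3.1098 = 0.5359
  r[X_3,X_3] = 1 (diagonal).

R is symmetric with unit diagonal. Assembling:

R = [[1, -0.0857, 0.5],
 [-0.0857, 1, 0.5359],
 [0.5, 0.5359, 1]]


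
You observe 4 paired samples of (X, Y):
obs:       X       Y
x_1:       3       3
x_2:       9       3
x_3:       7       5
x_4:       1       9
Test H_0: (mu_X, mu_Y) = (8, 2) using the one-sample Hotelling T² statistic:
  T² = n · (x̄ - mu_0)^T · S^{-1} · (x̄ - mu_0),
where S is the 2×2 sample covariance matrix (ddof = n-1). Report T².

Step 1 — sample mean vector:
  mean(X) = (3 + 9 + 7 + 1) / 4 = 20/4 = 5
  mean(Y) = (3 + 3 + 5 + 9) / 4 = 20/4 = 5
  x̄ = (5, 5),  deviation x̄ - mu_0 = (5, 5) - (8, 2) = (-3, 3).

Step 2 — sample covariance matrix, S[i,j] = (1/(n-1)) · Σ_k (x_{k,i} - mean_i) · (x_{k,j} - mean_j), divisor n-1 = 3:
  S[X,X] = ((-2)·(-2) + (4)·(4) + (2)·(2) + (-4)·(-4)) / 3 = 40/3 = 13.3333
  S[X,Y] = ((-2)·(-2) + (4)·(-2) + (2)·(0) + (-4)·(4)) / 3 = -20/3 = -6.6667
  S[Y,Y] = ((-2)·(-2) + (-2)·(-2) + (0)·(0) + (4)·(4)) / 3 = 24/3 = 8
  S = [[13.3333, -6.6667],
 [-6.6667, 8]].

Step 3 — invert S. det(S) = 13.3333·8 - (-6.6667)² = 62.2222.
  S^{-1} = (1/det) · [[d, -b], [-b, a]] = [[0.1286, 0.1071],
 [0.1071, 0.2143]].

Step 4 — quadratic form (x̄ - mu_0)^T · S^{-1} · (x̄ - mu_0):
  S^{-1} · (x̄ - mu_0) = (-0.0643, 0.3214),
  (x̄ - mu_0)^T · [...] = (-3)·(-0.0643) + (3)·(0.3214) = 1.1571.

Step 5 — scale by n: T² = 4 · 1.1571 = 4.6286.

T² ≈ 4.6286


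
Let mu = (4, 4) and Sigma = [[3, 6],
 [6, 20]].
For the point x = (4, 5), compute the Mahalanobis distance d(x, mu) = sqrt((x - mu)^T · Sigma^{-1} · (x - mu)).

Step 1 — centre the observation: (x - mu) = (0, 1).

Step 2 — invert Sigma. det(Sigma) = 3·20 - (6)² = 24.
  Sigma^{-1} = (1/det) · [[d, -b], [-b, a]] = [[0.8333, -0.25],
 [-0.25, 0.125]].

Step 3 — form the quadratic (x - mu)^T · Sigma^{-1} · (x - mu):
  Sigma^{-1} · (x - mu) = (-0.25, 0.125).
  (x - mu)^T · [Sigma^{-1} · (x - mu)] = (0)·(-0.25) + (1)·(0.125) = 0.125.

Step 4 — take square root: d = √(0.125) ≈ 0.3536.

d(x, mu) = √(0.125) ≈ 0.3536


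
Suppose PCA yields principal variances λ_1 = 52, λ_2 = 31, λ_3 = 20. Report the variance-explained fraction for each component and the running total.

Step 1 — total variance = trace(Sigma) = Σ λ_i = 52 + 31 + 20 = 103.

Step 2 — fraction explained by component i = λ_i / Σ λ:
  PC1: 52/103 = 0.5049
  PC2: 31/103 = 0.301
  PC3: 20/103 = 0.1942

Step 3 — cumulative fraction after k components = (λ_1 + ... + λ_k) / Σ λ:
  k = 1: 52/103 = 0.5049
  k = 2: (52 + 31)/103 = 83/103 = 0.8058
  k = 3: (52 + 31 + 20)/103 = 103/103 = 1

Summary (fraction, with percent):

explained: PC1 0.5049 (50.49%), PC2 0.301 (30.1%), PC3 0.1942 (19.42%);  cumulative: 0.5049, 0.8058, 1


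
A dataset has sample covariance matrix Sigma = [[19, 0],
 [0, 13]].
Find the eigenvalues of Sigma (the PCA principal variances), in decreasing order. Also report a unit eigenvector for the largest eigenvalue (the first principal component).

Step 1 — characteristic polynomial of 2×2 Sigma:
  det(Sigma - λI) = λ² - trace · λ + det = 0.
  trace = 19 + 13 = 32, det = 19·13 - (0)² = 247.
Step 2 — discriminant:
  Δ = trace² - 4·det = 1024 - 988 = 36.
Step 3 — eigenvalues:
  λ = (trace ± √Δ)/2 = (32 ± 6)/2,
  λ_1 = 19,  λ_2 = 13.

Step 4 — unit eigenvector for λ_1: Sigma is diagonal, so its eigenvectors are the coordinate axes. λ_1 = 19 is the diagonal entry on the first coordinate axis, hence
  v_1 = (1, 0) (||v_1|| = 1).

λ_1 = 19,  λ_2 = 13;  v_1 ≈ (1, 0)


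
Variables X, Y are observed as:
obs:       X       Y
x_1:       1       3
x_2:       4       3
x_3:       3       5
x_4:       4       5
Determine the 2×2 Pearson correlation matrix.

Step 1 — column means:
  mean(X) = (1 + 4 + 3 + 4) / 4 = 12/4 = 3
  mean(Y) = (3 + 3 + 5 + 5) / 4 = 16/4 = 4

Step 2 — sample variances and covariances s[i,j] = (1/(n-1)) · Σ_k (x_{k,i} - mean_i) · (x_{k,j} - mean_j), with n-1 = 3:
  s[X,X] = ((-2)·(-2) + (1)·(1) + (0)·(0) + (1)·(1)) / 3 = 6/3 = 2
  s[X,Y] = ((-2)·(-1) + (1)·(-1) + (0)·(1) + (1)·(1)) / 3 = 2/3 = 0.6667
  s[Y,Y] = ((-1)·(-1) + (-1)·(-1) + (1)·(1) + (1)·(1)) / 3 = 4/3 = 1.3333
  Sample standard deviations s_i = √(s[i,i]):
  s(X) = √(2) = 1.4142
  s(Y) = √(1.3333) = 1.1547

Step 3 — r_{ij} = s_{ij} / (s_i · s_j):
  r[X,X] = 1 (diagonal).
  r[X,Y] = 0.6667 / (1.4142 · 1.1547) = 0.6667 / 1.633 = 0.4082
  r[Y,Y] = 1 (diagonal).

R is symmetric with unit diagonal. Assembling:

R = [[1, 0.4082],
 [0.4082, 1]]


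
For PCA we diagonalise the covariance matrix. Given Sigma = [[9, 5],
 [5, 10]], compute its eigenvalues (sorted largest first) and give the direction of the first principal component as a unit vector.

Step 1 — characteristic polynomial of 2×2 Sigma:
  det(Sigma - λI) = λ² - trace · λ + det = 0.
  trace = 9 + 10 = 19, det = 9·10 - (5)² = 65.
Step 2 — discriminant:
  Δ = trace² - 4·det = 361 - 260 = 101.
Step 3 — eigenvalues:
  λ = (trace ± √Δ)/2 = (19 ± 10.0499)/2,
  λ_1 = 14.5249,  λ_2 = 4.4751.

Step 4 — unit eigenvector for λ_1: solve (Sigma - λ_1 I)v = 0. First row:
  (9 - 14.5249)·v_x + (5)·v_y = 0, i.e. (-5.5249)·v_x + (5)·v_y = 0,
  so v ∝ (b, λ_1 - a) = (5, 5.5249) = u.
  ||u|| = √((5)² + (5.5249)²) = √(55.5249) ≈ 7.4515,
  v_1 = u/||u|| ≈ (0.671, 0.7415) (||v_1|| = 1).

λ_1 = 14.5249,  λ_2 = 4.4751;  v_1 ≈ (0.671, 0.7415)


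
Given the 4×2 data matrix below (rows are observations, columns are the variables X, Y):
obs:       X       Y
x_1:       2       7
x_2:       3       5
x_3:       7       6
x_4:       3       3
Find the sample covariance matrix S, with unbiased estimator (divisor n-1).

Step 1 — column means:
  mean(X) = (2 + 3 + 7 + 3) / 4 = 15/4 = 3.75
  mean(Y) = (7 + 5 + 6 + 3) / 4 = 21/4 = 5.25

Step 2 — sample covariance S[i,j] = (1/(n-1)) · Σ_k (x_{k,i} - mean_i) · (x_{k,j} - mean_j), with n-1 = 3.
  S[X,X] = ((-1.75)·(-1.75) + (-0.75)·(-0.75) + (3.25)·(3.25) + (-0.75)·(-0.75)) / 3 = 14.75/3 = 4.9167
  S[X,Y] = ((-1.75)·(1.75) + (-0.75)·(-0.25) + (3.25)·(0.75) + (-0.75)·(-2.25)) / 3 = 1.25/3 = 0.4167
  S[Y,Y] = ((1.75)·(1.75) + (-0.25)·(-0.25) + (0.75)·(0.75) + (-2.25)·(-2.25)) / 3 = 8.75/3 = 2.9167

S is symmetric (S[j,i] = S[i,j]). Assembling:

S = [[4.9167, 0.4167],
 [0.4167, 2.9167]]


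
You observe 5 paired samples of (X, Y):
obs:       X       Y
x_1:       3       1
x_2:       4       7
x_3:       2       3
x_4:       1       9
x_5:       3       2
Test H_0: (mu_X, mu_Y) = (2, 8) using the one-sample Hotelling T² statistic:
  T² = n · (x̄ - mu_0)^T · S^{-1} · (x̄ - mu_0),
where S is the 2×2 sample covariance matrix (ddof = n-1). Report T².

Step 1 — sample mean vector:
  mean(X) = (3 + 4 + 2 + 1 + 3) / 5 = 13/5 = 2.6
  mean(Y) = (1 + 7 + 3 + 9 + 2) / 5 = 22/5 = 4.4
  x̄ = (2.6, 4.4),  deviation x̄ - mu_0 = (2.6, 4.4) - (2, 8) = (0.6, -3.6).

Step 2 — sample covariance matrix, S[i,j] = (1/(n-1)) · Σ_k (x_{k,i} - mean_i) · (x_{k,j} - mean_j), divisor n-1 = 4:
  S[X,X] = ((0.4)·(0.4) + (1.4)·(1.4) + (-0.6)·(-0.6) + (-1.6)·(-1.6) + (0.4)·(0.4)) / 4 = 5.2/4 = 1.3
  S[X,Y] = ((0.4)·(-3.4) + (1.4)·(2.6) + (-0.6)·(-1.4) + (-1.6)·(4.6) + (0.4)·(-2.4)) / 4 = -5.2/4 = -1.3
  S[Y,Y] = ((-3.4)·(-3.4) + (2.6)·(2.6) + (-1.4)·(-1.4) + (4.6)·(4.6) + (-2.4)·(-2.4)) / 4 = 47.2/4 = 11.8
  S = [[1.3, -1.3],
 [-1.3, 11.8]].

Step 3 — invert S. det(S) = 1.3·11.8 - (-1.3)² = 13.65.
  S^{-1} = (1/det) · [[d, -b], [-b, a]] = [[0.8645, 0.0952],
 [0.0952, 0.0952]].

Step 4 — quadratic form (x̄ - mu_0)^T · S^{-1} · (x̄ - mu_0):
  S^{-1} · (x̄ - mu_0) = (0.1758, -0.2857),
  (x̄ - mu_0)^T · [...] = (0.6)·(0.1758) + (-3.6)·(-0.2857) = 1.1341.

Step 5 — scale by n: T² = 5 · 1.1341 = 5.6703.

T² ≈ 5.6703


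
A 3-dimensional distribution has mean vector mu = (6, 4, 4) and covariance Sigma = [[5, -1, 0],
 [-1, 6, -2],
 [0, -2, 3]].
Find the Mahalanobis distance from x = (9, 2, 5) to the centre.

Step 1 — centre the observation: (x - mu) = (3, -2, 1).

Step 2 — invert Sigma (cofactor / det for 3×3, or solve directly):
  Sigma^{-1} = [[0.209, 0.0448, 0.0299],
 [0.0448, 0.2239, 0.1493],
 [0.0299, 0.1493, 0.4328]].

Step 3 — form the quadratic (x - mu)^T · Sigma^{-1} · (x - mu):
  Sigma^{-1} · (x - mu) = (0.5672, -0.1642, 0.2239).
  (x - mu)^T · [Sigma^{-1} · (x - mu)] = (3)·(0.5672) + (-2)·(-0.1642) + (1)·(0.2239) = 2.2537.

Step 4 — take square root: d = √(2.2537) ≈ 1.5012.

d(x, mu) = √(2.2537) ≈ 1.5012


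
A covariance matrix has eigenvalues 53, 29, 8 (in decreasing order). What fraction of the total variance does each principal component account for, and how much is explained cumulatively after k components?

Step 1 — total variance = trace(Sigma) = Σ λ_i = 53 + 29 + 8 = 90.

Step 2 — fraction explained by component i = λ_i / Σ λ:
  PC1: 53/90 = 0.5889
  PC2: 29/90 = 0.3222
  PC3: 8/90 = 0.0889

Step 3 — cumulative fraction after k components = (λ_1 + ... + λ_k) / Σ λ:
  k = 1: 53/90 = 0.5889
  k = 2: (53 + 29)/90 = 82/90 = 0.9111
  k = 3: (53 + 29 + 8)/90 = 90/90 = 1

Summary (fraction, with percent):

explained: PC1 0.5889 (58.89%), PC2 0.3222 (32.22%), PC3 0.0889 (8.89%);  cumulative: 0.5889, 0.9111, 1


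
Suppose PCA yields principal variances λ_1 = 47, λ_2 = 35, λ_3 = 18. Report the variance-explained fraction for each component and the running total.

Step 1 — total variance = trace(Sigma) = Σ λ_i = 47 + 35 + 18 = 100.

Step 2 — fraction explained by component i = λ_i / Σ λ:
  PC1: 47/100 = 0.47
  PC2: 35/100 = 0.35
  PC3: 18/100 = 0.18

Step 3 — cumulative fraction after k components = (λ_1 + ... + λ_k) / Σ λ:
  k = 1: 47/100 = 0.47
  k = 2: (47 + 35)/100 = 82/100 = 0.82
  k = 3: (47 + 35 + 18)/100 = 100/100 = 1

Summary (fraction, with percent):

explained: PC1 0.47 (47%), PC2 0.35 (35%), PC3 0.18 (18%);  cumulative: 0.47, 0.82, 1


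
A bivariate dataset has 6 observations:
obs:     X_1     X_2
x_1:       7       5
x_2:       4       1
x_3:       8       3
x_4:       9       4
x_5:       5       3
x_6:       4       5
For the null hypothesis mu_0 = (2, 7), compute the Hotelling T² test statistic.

Step 1 — sample mean vector:
  mean(X_1) = (7 + 4 + 8 + 9 + 5 + 4) / 6 = 37/6 = 6.1667
  mean(X_2) = (5 + 1 + 3 + 4 + 3 + 5) / 6 = 21/6 = 3.5
  x̄ = (6.1667, 3.5),  deviation x̄ - mu_0 = (6.1667, 3.5) - (2, 7) = (4.1667, -3.5).

Step 2 — sample covariance matrix, S[i,j] = (1/(n-1)) · Σ_k (x_{k,i} - mean_i) · (x_{k,j} - mean_j), divisor n-1 = 5:
  S[X_1,X_1] = ((0.8333)·(0.8333) + (-2.1667)·(-2.1667) + (1.8333)·(1.8333) + (2.8333)·(2.8333) + (-1.1667)·(-1.1667) + (-2.1667)·(-2.1667)) / 5 = 22.8333/5 = 4.5667
  S[X_1,X_2] = ((0.8333)·(1.5) + (-2.1667)·(-2.5) + (1.8333)·(-0.5) + (2.8333)·(0.5) + (-1.1667)·(-0.5) + (-2.1667)·(1.5)) / 5 = 4.5/5 = 0.9
  S[X_2,X_2] = ((1.5)·(1.5) + (-2.5)·(-2.5) + (-0.5)·(-0.5) + (0.5)·(0.5) + (-0.5)·(-0.5) + (1.5)·(1.5)) / 5 = 11.5/5 = 2.3
  S = [[4.5667, 0.9],
 [0.9, 2.3]].

Step 3 — invert S. det(S) = 4.5667·2.3 - (0.9)² = 9.6933.
  S^{-1} = (1/det) · [[d, -b], [-b, a]] = [[0.2373, -0.0928],
 [-0.0928, 0.4711]].

Step 4 — quadratic form (x̄ - mu_0)^T · S^{-1} · (x̄ - mu_0):
  S^{-1} · (x̄ - mu_0) = (1.3136, -2.0358),
  (x̄ - mu_0)^T · [...] = (4.1667)·(1.3136) + (-3.5)·(-2.0358) = 12.5986.

Step 5 — scale by n: T² = 6 · 12.5986 = 75.5915.

T² ≈ 75.5915


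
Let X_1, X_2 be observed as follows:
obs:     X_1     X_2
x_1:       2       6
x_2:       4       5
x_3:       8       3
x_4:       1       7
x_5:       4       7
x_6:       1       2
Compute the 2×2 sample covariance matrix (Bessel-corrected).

Step 1 — column means:
  mean(X_1) = (2 + 4 + 8 + 1 + 4 + 1) / 6 = 20/6 = 3.3333
  mean(X_2) = (6 + 5 + 3 + 7 + 7 + 2) / 6 = 30/6 = 5

Step 2 — sample covariance S[i,j] = (1/(n-1)) · Σ_k (x_{k,i} - mean_i) · (x_{k,j} - mean_j), with n-1 = 5.
  S[X_1,X_1] = ((-1.3333)·(-1.3333) + (0.6667)·(0.6667) + (4.6667)·(4.6667) + (-2.3333)·(-2.3333) + (0.6667)·(0.6667) + (-2.3333)·(-2.3333)) / 5 = 35.3333/5 = 7.0667
  S[X_1,X_2] = ((-1.3333)·(1) + (0.6667)·(0) + (4.6667)·(-2) + (-2.3333)·(2) + (0.6667)·(2) + (-2.3333)·(-3)) / 5 = -7/5 = -1.4
  S[X_2,X_2] = ((1)·(1) + (0)·(0) + (-2)·(-2) + (2)·(2) + (2)·(2) + (-3)·(-3)) / 5 = 22/5 = 4.4

S is symmetric (S[j,i] = S[i,j]). Assembling:

S = [[7.0667, -1.4],
 [-1.4, 4.4]]


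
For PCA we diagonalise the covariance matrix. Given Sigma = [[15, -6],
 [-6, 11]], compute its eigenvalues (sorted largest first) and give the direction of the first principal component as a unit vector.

Step 1 — characteristic polynomial of 2×2 Sigma:
  det(Sigma - λI) = λ² - trace · λ + det = 0.
  trace = 15 + 11 = 26, det = 15·11 - (-6)² = 129.
Step 2 — discriminant:
  Δ = trace² - 4·det = 676 - 516 = 160.
Step 3 — eigenvalues:
  λ = (trace ± √Δ)/2 = (26 ± 12.6491)/2,
  λ_1 = 19.3246,  λ_2 = 6.6754.

Step 4 — unit eigenvector for λ_1: solve (Sigma - λ_1 I)v = 0. First row:
  (15 - 19.3246)·v_x + (-6)·v_y = 0, i.e. (-4.3246)·v_x + (-6)·v_y = 0,
  so v ∝ (b, λ_1 - a) = (-6, 4.3246); multiply by -1 so the first entry is positive: u = (6, -4.3246).
  ||u|| = √((6)² + (-4.3246)²) = √(54.7018) ≈ 7.3961,
  v_1 = u/||u|| ≈ (0.8112, -0.5847) (||v_1|| = 1).

λ_1 = 19.3246,  λ_2 = 6.6754;  v_1 ≈ (0.8112, -0.5847)


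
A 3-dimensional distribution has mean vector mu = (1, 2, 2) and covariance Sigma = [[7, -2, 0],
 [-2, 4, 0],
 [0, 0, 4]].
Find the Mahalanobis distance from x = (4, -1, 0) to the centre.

Step 1 — centre the observation: (x - mu) = (3, -3, -2).

Step 2 — invert Sigma (cofactor / det for 3×3, or solve directly):
  Sigma^{-1} = [[0.1667, 0.0833, 0],
 [0.0833, 0.2917, 0],
 [0, 0, 0.25]].

Step 3 — form the quadratic (x - mu)^T · Sigma^{-1} · (x - mu):
  Sigma^{-1} · (x - mu) = (0.25, -0.625, -0.5).
  (x - mu)^T · [Sigma^{-1} · (x - mu)] = (3)·(0.25) + (-3)·(-0.625) + (-2)·(-0.5) = 3.625.

Step 4 — take square root: d = √(3.625) ≈ 1.9039.

d(x, mu) = √(3.625) ≈ 1.9039


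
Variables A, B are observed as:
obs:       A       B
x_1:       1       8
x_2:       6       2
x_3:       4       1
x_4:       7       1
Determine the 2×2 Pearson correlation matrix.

Step 1 — column means:
  mean(A) = (1 + 6 + 4 + 7) / 4 = 18/4 = 4.5
  mean(B) = (8 + 2 + 1 + 1) / 4 = 12/4 = 3

Step 2 — sample variances and covariances s[i,j] = (1/(n-1)) · Σ_k (x_{k,i} - mean_i) · (x_{k,j} - mean_j), with n-1 = 3:
  s[A,A] = ((-3.5)·(-3.5) + (1.5)·(1.5) + (-0.5)·(-0.5) + (2.5)·(2.5)) / 3 = 21/3 = 7
  s[A,B] = ((-3.5)·(5) + (1.5)·(-1) + (-0.5)·(-2) + (2.5)·(-2)) / 3 = -23/3 = -7.6667
  s[B,B] = ((5)·(5) + (-1)·(-1) + (-2)·(-2) + (-2)·(-2)) / 3 = 34/3 = 11.3333
  Sample standard deviations s_i = √(s[i,i]):
  s(A) = √(7) = 2.6458
  s(B) = √(11.3333) = 3.3665

Step 3 — r_{ij} = s_{ij} / (s_i · s_j):
  r[A,A] = 1 (diagonal).
  r[A,B] = -7.6667 / (2.6458 · 3.3665) = -7.6667 / 8.9069 = -0.8608
  r[B,B] = 1 (diagonal).

R is symmetric with unit diagonal. Assembling:

R = [[1, -0.8608],
 [-0.8608, 1]]


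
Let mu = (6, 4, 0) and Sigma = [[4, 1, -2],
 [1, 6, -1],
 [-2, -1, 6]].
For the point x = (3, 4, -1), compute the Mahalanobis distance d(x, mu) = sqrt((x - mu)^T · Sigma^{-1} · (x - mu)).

Step 1 — centre the observation: (x - mu) = (-3, 0, -1).

Step 2 — invert Sigma (cofactor / det for 3×3, or solve directly):
  Sigma^{-1} = [[0.307, -0.0351, 0.0965],
 [-0.0351, 0.1754, 0.0175],
 [0.0965, 0.0175, 0.2018]].

Step 3 — form the quadratic (x - mu)^T · Sigma^{-1} · (x - mu):
  Sigma^{-1} · (x - mu) = (-1.0175, 0.0877, -0.4912).
  (x - mu)^T · [Sigma^{-1} · (x - mu)] = (-3)·(-1.0175) + (0)·(0.0877) + (-1)·(-0.4912) = 3.5439.

Step 4 — take square root: d = √(3.5439) ≈ 1.8825.

d(x, mu) = √(3.5439) ≈ 1.8825


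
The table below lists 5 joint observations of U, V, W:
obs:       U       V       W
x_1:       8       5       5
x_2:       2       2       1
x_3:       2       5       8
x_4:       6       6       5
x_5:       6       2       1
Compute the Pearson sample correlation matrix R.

Step 1 — column means:
  mean(U) = (8 + 2 + 2 + 6 + 6) / 5 = 24/5 = 4.8
  mean(V) = (5 + 2 + 5 + 6 + 2) / 5 = 20/5 = 4
  mean(W) = (5 + 1 + 8 + 5 + 1) / 5 = 20/5 = 4

Step 2 — sample variances and covariances s[i,j] = (1/(n-1)) · Σ_k (x_{k,i} - mean_i) · (x_{k,j} - mean_j), with n-1 = 4:
  s[U,U] = ((3.2)·(3.2) + (-2.8)·(-2.8) + (-2.8)·(-2.8) + (1.2)·(1.2) + (1.2)·(1.2)) / 4 = 28.8/4 = 7.2
  s[U,V] = ((3.2)·(1) + (-2.8)·(-2) + (-2.8)·(1) + (1.2)·(2) + (1.2)·(-2)) / 4 = 6/4 = 1.5
  s[U,W] = ((3.2)·(1) + (-2.8)·(-3) + (-2.8)·(4) + (1.2)·(1) + (1.2)·(-3)) / 4 = -2/4 = -0.5
  s[V,V] = ((1)·(1) + (-2)·(-2) + (1)·(1) + (2)·(2) + (-2)·(-2)) / 4 = 14/4 = 3.5
  s[V,W] = ((1)·(1) + (-2)·(-3) + (1)·(4) + (2)·(1) + (-2)·(-3)) / 4 = 19/4 = 4.75
  s[W,W] = ((1)·(1) + (-3)·(-3) + (4)·(4) + (1)·(1) + (-3)·(-3)) / 4 = 36/4 = 9
  Sample standard deviations s_i = √(s[i,i]):
  s(U) = √(7.2) = 2.6833
  s(V) = √(3.5) = 1.8708
  s(W) = √(9) = 3

Step 3 — r_{ij} = s_{ij} / (s_i · s_j):
  r[U,U] = 1 (diagonal).
  r[U,V] = 1.5 / (2.6833 · 1.8708) = 1.5 / 5.02 = 0.2988
  r[U,W] = -0.5 / (2.6833 · 3) = -0.5 / 8.0498 = -0.0621
  r[V,V] = 1 (diagonal).
  r[V,W] = 4.75 / (1.8708 · 3) = 4.75 / 5.6125 = 0.8463
  r[W,W] = 1 (diagonal).

R is symmetric with unit diagonal. Assembling:

R = [[1, 0.2988, -0.0621],
 [0.2988, 1, 0.8463],
 [-0.0621, 0.8463, 1]]
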